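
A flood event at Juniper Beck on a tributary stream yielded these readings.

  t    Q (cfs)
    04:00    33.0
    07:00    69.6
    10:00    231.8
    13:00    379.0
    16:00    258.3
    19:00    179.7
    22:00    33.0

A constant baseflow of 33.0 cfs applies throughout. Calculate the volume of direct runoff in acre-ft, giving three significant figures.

V ≈ 236 acre-ft

Direct-runoff ordinates (Q − Q_b): 0.0, 36.6, 198.8, 346.0, 225.3, 146.7, 0.0 cfs.
ΣQ_DR = 953.4 cfs.
With Δt = 3 h = 10800 s, V = ΣQ_DR · Δt = 953.4 × 10800 = 1.03 × 10^7 ft³ = 236 acre-ft.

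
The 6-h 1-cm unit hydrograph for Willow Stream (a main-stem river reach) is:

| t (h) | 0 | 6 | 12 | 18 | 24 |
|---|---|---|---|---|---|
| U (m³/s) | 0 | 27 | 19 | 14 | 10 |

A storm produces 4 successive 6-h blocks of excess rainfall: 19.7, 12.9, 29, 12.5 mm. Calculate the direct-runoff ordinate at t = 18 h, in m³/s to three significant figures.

Q ≈ 130 m³/s

By discrete convolution, Q_j = Σ (P_i / 10 mm) · U_{j−i}.
At t = 18 h (j=3): Q = (19.7/10)·14 + (12.9/10)·19 + (29/10)·27 + (12.5/10)·0 = 130 m³/s.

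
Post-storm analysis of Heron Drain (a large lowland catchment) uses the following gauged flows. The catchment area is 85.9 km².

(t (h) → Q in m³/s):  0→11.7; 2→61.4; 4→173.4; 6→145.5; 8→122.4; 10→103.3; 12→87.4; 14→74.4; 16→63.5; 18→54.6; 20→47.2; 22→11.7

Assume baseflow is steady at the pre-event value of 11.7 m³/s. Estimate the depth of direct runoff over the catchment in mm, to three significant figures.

d ≈ 68.4 mm

Direct runoff: 0.0, 49.7, 161.7, 133.8, 110.7, 91.6, 75.7, 62.7, 51.8, 42.9, 35.5, 0.0 m³/s; ΣQ_DR = 816.1 m³/s.
V = ΣQ_DR · Δt = 816.1 × 7200 s = 5.876 × 10^6 m³.
Over A = 85.9 km², depth = V / A = 68.4 mm.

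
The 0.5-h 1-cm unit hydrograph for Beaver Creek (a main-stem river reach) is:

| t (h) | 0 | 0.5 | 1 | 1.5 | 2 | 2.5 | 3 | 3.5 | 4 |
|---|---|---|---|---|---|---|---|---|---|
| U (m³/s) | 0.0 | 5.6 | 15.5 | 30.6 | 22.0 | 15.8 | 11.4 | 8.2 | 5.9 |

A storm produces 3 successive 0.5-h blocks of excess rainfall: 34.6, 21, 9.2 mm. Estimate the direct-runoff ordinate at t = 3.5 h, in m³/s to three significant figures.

By discrete convolution, Q_j = Σ (P_i / 10 mm) · U_{j−i}.
At t = 3.5 h (j=7): Q = (34.6/10)·8.2 + (21/10)·11.4 + (9.2/10)·15.8 = 66.8 m³/s.

Q ≈ 66.8 m³/s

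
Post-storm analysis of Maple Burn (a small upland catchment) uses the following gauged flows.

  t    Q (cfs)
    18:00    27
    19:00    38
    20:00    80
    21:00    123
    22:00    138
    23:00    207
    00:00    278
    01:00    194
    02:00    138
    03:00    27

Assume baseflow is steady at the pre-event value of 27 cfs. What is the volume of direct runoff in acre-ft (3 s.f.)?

V ≈ 81.0 acre-ft

Direct-runoff ordinates (Q − Q_b): 0.0, 11.0, 53.0, 96.0, 111.0, 180.0, 251.0, 167.0, 111.0, 0.0 cfs.
ΣQ_DR = 980.0 cfs.
With Δt = 1 h = 3600 s, V = ΣQ_DR · Δt = 980.0 × 3600 = 3.53 × 10^6 ft³ = 81.0 acre-ft.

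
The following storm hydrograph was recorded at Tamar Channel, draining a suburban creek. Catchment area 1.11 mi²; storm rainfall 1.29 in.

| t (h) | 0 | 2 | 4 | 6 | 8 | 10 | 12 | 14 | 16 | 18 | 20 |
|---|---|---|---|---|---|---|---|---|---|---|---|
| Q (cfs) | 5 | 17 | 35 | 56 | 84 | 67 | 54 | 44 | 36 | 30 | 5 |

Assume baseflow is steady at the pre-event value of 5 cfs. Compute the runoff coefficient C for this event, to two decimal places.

ΣQ_DR = 378.0 cfs; V = ΣQ_DR·Δt = 2.722 × 10^6 ft³.
Runoff depth d = V / A = 1.055 in.
C = d / P = 1.055 / 1.29 = 0.82.

C ≈ 0.82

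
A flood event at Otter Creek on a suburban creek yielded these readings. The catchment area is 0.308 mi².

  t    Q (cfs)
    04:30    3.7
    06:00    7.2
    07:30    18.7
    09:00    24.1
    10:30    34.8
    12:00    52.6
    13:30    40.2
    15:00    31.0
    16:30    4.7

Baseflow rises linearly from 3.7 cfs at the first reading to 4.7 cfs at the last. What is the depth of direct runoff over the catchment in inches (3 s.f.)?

d ≈ 1.35 in

Direct runoff: 0.00, 3.38, 14.75, 20.02, 30.60, 48.27, 35.75, 26.43, 0.00 cfs; ΣQ_DR = 179.2 cfs.
V = ΣQ_DR · Δt = 179.2 × 5400 s = 9.677 × 10^5 ft³.
Over A = 0.308 mi², depth = V / A = 1.35 in.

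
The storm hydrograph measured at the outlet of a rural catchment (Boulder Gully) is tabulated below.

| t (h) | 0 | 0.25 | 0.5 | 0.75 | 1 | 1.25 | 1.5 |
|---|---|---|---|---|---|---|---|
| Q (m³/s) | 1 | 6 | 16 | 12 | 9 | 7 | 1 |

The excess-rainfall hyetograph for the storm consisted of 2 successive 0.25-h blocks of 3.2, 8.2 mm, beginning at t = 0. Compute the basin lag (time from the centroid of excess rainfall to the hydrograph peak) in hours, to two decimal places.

t_L ≈ 0.20 h

Centroid of excess rainfall: t_c = Σ P_i·t̄_i / ΣP_i = 0.3048 h (block centres at 0.125, 0.375 h).
Hydrograph peak occurs at t = 0.5 h, so basin lag t_L = 0.5 − 0.3048 = 0.20 h.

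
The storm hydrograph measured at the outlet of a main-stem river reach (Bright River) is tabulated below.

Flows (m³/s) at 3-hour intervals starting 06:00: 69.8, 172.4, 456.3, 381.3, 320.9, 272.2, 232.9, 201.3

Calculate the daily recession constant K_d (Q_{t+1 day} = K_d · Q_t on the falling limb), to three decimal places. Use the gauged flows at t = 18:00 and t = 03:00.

Between t = 18:00 and t = 03:00 the flow falls from 320.9 to 201.3 m³/s over 3×3 h = 9 h.
Per-interval ratio K = (201.3/320.9)^(1/3) = 0.8560; K_d = K^(24/3) = 0.288.

K_d ≈ 0.288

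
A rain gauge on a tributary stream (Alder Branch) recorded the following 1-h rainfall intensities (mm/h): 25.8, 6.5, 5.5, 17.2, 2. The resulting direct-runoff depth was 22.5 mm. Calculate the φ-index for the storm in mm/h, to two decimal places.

Only the 2 blocks with intensity above φ contribute runoff: 25.8, 17.2 mm/h.
Σ(I−φ)·Δt = d  ⇒  (25.8+17.2 − 2φ)·1 = 22.5
φ = (43.00 − 22.5/1) / 2 = 10.25 mm/h.

φ ≈ 10.25 mm/h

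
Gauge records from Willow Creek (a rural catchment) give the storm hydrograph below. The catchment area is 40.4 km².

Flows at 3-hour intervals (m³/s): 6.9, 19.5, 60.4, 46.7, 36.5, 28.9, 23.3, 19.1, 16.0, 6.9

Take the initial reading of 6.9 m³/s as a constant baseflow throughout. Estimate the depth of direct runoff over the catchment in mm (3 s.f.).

Direct runoff: 0.0, 12.6, 53.5, 39.8, 29.6, 22.0, 16.4, 12.2, 9.1, 0.0 m³/s; ΣQ_DR = 195.2 m³/s.
V = ΣQ_DR · Δt = 195.2 × 10800 s = 2.108 × 10^6 m³.
Over A = 40.4 km², depth = V / A = 52.2 mm.

d ≈ 52.2 mm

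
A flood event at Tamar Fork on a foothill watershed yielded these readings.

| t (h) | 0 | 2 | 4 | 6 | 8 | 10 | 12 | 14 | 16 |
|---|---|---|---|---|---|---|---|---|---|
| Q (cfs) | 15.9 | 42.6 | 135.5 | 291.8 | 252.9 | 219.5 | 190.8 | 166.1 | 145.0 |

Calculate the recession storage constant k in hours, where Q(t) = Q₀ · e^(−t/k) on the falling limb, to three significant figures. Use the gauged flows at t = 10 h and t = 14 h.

k ≈ 14.3 h

On the falling limb, Q drops from 219.5 to 166.1 cfs between t = 10 h and t = 14 h (Δt = 4 h).
k = −Δt / ln(Q₂/Q₁) = −4 / ln(166.1/219.5) = 14.3 h.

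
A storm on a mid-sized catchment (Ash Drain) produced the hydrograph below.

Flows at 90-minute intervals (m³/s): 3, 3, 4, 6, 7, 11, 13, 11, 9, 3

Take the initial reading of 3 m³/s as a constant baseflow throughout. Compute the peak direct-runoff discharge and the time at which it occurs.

Subtracting baseflow gives direct-runoff ordinates: 0.0, 0.0, 1.0, 3.0, 4.0, 8.0, 10.0, 8.0, 6.0, 0.0 m³/s.
The maximum is 10.0 m³/s, occurring at the reading for t = 9 h.

Q_p = 10.0 m³/s at t = 9 h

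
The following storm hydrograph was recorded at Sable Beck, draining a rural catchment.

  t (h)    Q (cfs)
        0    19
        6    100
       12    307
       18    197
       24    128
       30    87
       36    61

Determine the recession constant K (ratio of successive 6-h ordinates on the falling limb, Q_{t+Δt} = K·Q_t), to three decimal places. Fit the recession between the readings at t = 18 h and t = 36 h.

K ≈ 0.677

Using the recession-limb readings at t = 18 h and t = 36 h: Q falls from 197 to 61 cfs over 3 intervals.
K = (Q₂/Q₁)^(1/3) = (61/197)^(1/3) = 0.677.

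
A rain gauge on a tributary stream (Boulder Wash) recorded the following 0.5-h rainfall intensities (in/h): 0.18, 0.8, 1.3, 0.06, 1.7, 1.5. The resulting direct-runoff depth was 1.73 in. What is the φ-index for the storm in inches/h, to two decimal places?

φ ≈ 0.46 in/h

Only the 4 blocks with intensity above φ contribute runoff: 0.8, 1.3, 1.7, 1.5 in/h.
Σ(I−φ)·Δt = d  ⇒  (0.8+1.3+1.7+1.5 − 4φ)·0.5 = 1.73
φ = (5.300 − 1.73/0.5) / 4 = 0.46 in/h.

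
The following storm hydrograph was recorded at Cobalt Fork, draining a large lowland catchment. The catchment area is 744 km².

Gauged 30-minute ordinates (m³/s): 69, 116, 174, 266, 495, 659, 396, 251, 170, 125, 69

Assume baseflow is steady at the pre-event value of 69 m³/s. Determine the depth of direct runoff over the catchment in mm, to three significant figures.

Direct runoff: 0.0, 47.0, 105.0, 197.0, 426.0, 590.0, 327.0, 182.0, 101.0, 56.0, 0.0 m³/s; ΣQ_DR = 2031 m³/s.
V = ΣQ_DR · Δt = 2031 × 1800 s = 3.656 × 10^6 m³.
Over A = 744 km², depth = V / A = 4.91 mm.

d ≈ 4.91 mm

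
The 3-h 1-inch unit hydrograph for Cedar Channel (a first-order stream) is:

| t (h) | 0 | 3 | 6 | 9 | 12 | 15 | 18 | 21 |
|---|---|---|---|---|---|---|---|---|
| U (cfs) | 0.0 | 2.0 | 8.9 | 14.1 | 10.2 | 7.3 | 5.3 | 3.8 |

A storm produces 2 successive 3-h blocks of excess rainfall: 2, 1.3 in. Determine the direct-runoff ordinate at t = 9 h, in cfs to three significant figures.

By discrete convolution, Q_j = Σ (P_i / 1 in) · U_{j−i}.
At t = 9 h (j=3): Q = (2/1)·14.1 + (1.3/1)·8.9 = 39.8 cfs.

Q ≈ 39.8 cfs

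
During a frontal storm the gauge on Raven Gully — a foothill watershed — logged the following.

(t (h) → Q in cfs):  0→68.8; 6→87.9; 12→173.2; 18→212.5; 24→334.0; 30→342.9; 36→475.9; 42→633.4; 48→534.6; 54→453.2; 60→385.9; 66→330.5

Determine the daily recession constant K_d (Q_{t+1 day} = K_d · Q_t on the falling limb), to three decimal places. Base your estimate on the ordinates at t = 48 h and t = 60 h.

K_d ≈ 0.521

Between t = 48 h and t = 60 h the flow falls from 534.6 to 385.9 cfs over 2×6 h = 12 h.
Per-interval ratio K = (385.9/534.6)^(1/2) = 0.8496; K_d = K^(24/6) = 0.521.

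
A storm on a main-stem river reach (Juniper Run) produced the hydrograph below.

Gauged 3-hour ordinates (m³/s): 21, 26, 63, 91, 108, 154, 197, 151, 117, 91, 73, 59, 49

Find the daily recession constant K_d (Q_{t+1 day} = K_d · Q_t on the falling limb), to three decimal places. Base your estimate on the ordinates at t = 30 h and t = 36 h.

Between t = 30 h and t = 36 h the flow falls from 73 to 49 m³/s over 2×3 h = 6 h.
Per-interval ratio K = (49/73)^(1/2) = 0.8193; K_d = K^(24/3) = 0.203.

K_d ≈ 0.203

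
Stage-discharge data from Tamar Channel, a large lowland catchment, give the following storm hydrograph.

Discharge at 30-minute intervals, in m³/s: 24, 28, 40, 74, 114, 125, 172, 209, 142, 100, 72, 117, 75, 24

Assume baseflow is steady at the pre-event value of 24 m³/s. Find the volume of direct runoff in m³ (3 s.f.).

Direct-runoff ordinates (Q − Q_b): 0.0, 4.0, 16.0, 50.0, 90.0, 101.0, 148.0, 185.0, 118.0, 76.0, 48.0, 93.0, 51.0, 0.0 m³/s.
ΣQ_DR = 980.0 m³/s.
With Δt = 0.5 h = 1800 s, V = ΣQ_DR · Δt = 980.0 × 1800 = 1.76 × 10^6 m³.

V ≈ 1.76 × 10^6 m³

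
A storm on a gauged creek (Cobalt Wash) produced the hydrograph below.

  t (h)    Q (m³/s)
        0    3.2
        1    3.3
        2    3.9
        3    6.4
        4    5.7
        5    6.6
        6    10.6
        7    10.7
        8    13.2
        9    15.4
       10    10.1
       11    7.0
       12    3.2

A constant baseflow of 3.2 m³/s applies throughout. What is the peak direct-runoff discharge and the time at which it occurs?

Subtracting baseflow gives direct-runoff ordinates: 0.0, 0.1, 0.7, 3.2, 2.5, 3.4, 7.4, 7.5, 10.0, 12.2, 6.9, 3.8, 0.0 m³/s.
The maximum is 12.2 m³/s, occurring at the reading for t = 9 h.

Q_p = 12.2 m³/s at t = 9 h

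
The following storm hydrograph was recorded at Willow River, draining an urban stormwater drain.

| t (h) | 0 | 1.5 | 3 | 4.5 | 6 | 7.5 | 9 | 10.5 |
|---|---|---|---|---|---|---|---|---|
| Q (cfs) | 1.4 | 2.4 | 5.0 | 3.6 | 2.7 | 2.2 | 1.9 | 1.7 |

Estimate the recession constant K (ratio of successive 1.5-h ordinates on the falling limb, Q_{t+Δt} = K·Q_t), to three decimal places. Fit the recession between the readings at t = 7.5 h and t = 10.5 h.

K ≈ 0.879

Using the recession-limb readings at t = 7.5 h and t = 10.5 h: Q falls from 2.2 to 1.7 cfs over 2 intervals.
K = (Q₂/Q₁)^(1/2) = (1.7/2.2)^(1/2) = 0.879.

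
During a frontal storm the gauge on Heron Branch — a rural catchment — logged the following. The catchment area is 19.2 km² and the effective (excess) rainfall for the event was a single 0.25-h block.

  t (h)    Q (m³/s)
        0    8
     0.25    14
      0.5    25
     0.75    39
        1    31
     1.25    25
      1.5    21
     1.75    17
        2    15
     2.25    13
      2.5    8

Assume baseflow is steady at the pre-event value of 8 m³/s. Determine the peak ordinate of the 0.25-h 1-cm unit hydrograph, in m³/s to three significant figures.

U_p ≈ 51.7 m³/s

Direct runoff: 0.0, 6.0, 17.0, 31.0, 23.0, 17.0, 13.0, 9.0, 7.0, 5.0, 0.0 m³/s; ΣQ_DR = 128.0 m³/s, peak = 31.0 m³/s.
Runoff depth d = ΣQ_DR·Δt / A = 128.0 × 900 / (19.2 km²) = 6.000 mm.
The 1-cm UH is the DRH scaled by (10 mm)/d, so U_p = 31.0 × 10/6.000 = 51.7 m³/s.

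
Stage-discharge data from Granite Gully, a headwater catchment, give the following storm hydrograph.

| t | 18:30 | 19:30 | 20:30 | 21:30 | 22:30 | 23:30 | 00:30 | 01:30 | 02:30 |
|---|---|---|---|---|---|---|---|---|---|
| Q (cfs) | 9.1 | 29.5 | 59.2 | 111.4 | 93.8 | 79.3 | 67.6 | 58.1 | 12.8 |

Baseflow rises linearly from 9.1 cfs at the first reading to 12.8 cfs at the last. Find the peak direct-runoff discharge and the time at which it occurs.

Q_p = 100.91 cfs at t = 21:30

Subtracting baseflow gives direct-runoff ordinates: 0.00, 19.94, 49.17, 100.91, 82.85, 67.89, 55.73, 45.76, 0.00 cfs.
The maximum is 100.91 cfs, occurring at the reading for t = 21:30.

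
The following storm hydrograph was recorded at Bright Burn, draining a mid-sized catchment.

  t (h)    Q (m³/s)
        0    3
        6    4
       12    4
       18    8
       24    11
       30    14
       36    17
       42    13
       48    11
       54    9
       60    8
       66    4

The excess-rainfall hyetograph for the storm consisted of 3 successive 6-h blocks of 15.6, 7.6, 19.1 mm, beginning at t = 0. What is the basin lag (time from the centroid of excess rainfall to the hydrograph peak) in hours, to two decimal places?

t_L ≈ 26.50 h

Centroid of excess rainfall: t_c = Σ P_i·t̄_i / ΣP_i = 9.4965 h (block centres at 3, 9, 15 h).
Hydrograph peak occurs at t = 36 h, so basin lag t_L = 36 − 9.4965 = 26.50 h.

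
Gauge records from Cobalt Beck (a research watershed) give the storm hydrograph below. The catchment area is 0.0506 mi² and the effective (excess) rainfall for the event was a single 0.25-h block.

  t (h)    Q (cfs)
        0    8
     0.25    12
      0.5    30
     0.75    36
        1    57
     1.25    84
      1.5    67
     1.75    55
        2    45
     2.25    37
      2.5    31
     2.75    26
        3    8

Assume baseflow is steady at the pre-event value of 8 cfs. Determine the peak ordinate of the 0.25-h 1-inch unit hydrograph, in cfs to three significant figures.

U_p ≈ 25.3 cfs

Direct runoff: 0.0, 4.0, 22.0, 28.0, 49.0, 76.0, 59.0, 47.0, 37.0, 29.0, 23.0, 18.0, 0.0 cfs; ΣQ_DR = 392.0 cfs, peak = 76.0 cfs.
Runoff depth d = ΣQ_DR·Δt / A = 392.0 × 900 / (0.0506 mi²) = 3.001 in.
The 1-inch UH is the DRH scaled by (1 in)/d, so U_p = 76.0 × 1/3.001 = 25.3 cfs.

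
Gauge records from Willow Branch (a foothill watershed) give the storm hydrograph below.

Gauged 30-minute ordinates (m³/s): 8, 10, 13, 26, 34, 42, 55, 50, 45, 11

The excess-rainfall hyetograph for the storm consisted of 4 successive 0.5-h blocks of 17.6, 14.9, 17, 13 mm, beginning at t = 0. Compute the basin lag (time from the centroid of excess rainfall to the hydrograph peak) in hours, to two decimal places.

Centroid of excess rainfall: t_c = Σ P_i·t̄_i / ΣP_i = 0.9532 h (block centres at 0.25, 0.75, 1.25, 1.75 h).
Hydrograph peak occurs at t = 3 h, so basin lag t_L = 3 − 0.9532 = 2.05 h.

t_L ≈ 2.05 h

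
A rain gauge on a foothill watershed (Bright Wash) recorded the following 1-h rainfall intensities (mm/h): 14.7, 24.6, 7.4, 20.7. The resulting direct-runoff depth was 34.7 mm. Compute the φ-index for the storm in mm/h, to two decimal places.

Only the 3 blocks with intensity above φ contribute runoff: 14.7, 24.6, 20.7 mm/h.
Σ(I−φ)·Δt = d  ⇒  (14.7+24.6+20.7 − 3φ)·1 = 34.7
φ = (60.00 − 34.7/1) / 3 = 8.43 mm/h.

φ ≈ 8.43 mm/h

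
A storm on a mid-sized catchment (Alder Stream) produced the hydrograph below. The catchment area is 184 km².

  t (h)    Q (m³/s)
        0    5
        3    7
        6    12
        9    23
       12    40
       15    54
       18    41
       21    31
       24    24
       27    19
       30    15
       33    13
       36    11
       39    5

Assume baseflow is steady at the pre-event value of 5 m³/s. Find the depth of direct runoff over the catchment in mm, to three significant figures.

Direct runoff: 0.0, 2.0, 7.0, 18.0, 35.0, 49.0, 36.0, 26.0, 19.0, 14.0, 10.0, 8.0, 6.0, 0.0 m³/s; ΣQ_DR = 230.0 m³/s.
V = ΣQ_DR · Δt = 230.0 × 10800 s = 2.484 × 10^6 m³.
Over A = 184 km², depth = V / A = 13.5 mm.

d ≈ 13.5 mm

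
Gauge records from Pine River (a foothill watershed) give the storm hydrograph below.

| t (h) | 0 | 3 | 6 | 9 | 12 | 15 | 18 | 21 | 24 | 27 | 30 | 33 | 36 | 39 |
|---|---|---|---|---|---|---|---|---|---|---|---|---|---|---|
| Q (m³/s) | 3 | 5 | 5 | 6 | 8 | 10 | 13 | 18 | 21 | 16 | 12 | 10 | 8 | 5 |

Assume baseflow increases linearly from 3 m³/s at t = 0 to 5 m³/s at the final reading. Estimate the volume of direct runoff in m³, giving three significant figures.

V ≈ 9.07 × 10^5 m³

Direct-runoff ordinates (Q − Q_b): 0.00, 1.85, 1.69, 2.54, 4.38, 6.23, 9.08, 13.92, 16.77, 11.62, 7.46, 5.31, 3.15, 0.00 m³/s.
ΣQ_DR = 84.00 m³/s.
With Δt = 3 h = 10800 s, V = ΣQ_DR · Δt = 84.00 × 10800 = 9.07 × 10^5 m³.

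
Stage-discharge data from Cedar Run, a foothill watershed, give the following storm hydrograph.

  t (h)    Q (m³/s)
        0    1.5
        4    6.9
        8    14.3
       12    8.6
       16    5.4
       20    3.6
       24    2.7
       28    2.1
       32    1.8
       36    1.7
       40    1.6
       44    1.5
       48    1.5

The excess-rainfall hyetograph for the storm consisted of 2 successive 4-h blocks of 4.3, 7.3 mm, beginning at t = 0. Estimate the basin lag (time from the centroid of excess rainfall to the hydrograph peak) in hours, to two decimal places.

Centroid of excess rainfall: t_c = Σ P_i·t̄_i / ΣP_i = 4.5172 h (block centres at 2, 6 h).
Hydrograph peak occurs at t = 8 h, so basin lag t_L = 8 − 4.5172 = 3.48 h.

t_L ≈ 3.48 h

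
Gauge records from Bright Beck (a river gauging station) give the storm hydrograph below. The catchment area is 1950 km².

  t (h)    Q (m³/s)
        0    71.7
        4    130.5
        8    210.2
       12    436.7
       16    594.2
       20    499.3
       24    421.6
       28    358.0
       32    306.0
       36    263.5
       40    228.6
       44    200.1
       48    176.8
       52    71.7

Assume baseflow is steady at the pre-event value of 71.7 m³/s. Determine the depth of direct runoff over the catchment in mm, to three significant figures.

Direct runoff: 0.0, 58.8, 138.5, 365.0, 522.5, 427.6, 349.9, 286.3, 234.3, 191.8, 156.9, 128.4, 105.1, 0.0 m³/s; ΣQ_DR = 2965 m³/s.
V = ΣQ_DR · Δt = 2965 × 14400 s = 4.270 × 10^7 m³.
Over A = 1950 km², depth = V / A = 21.9 mm.

d ≈ 21.9 mm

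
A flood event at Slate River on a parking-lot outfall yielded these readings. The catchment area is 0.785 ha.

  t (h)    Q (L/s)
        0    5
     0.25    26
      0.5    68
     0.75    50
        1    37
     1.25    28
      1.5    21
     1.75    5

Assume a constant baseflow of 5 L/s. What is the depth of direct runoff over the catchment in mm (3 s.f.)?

Direct runoff: 0.0, 21.0, 63.0, 45.0, 32.0, 23.0, 16.0, 0.0 L/s; ΣQ_DR = 200.0 L/s.
V = ΣQ_DR · Δt = 200.0 × 900 s = 1.800 × 10^5 L.
Over A = 0.785 ha, depth = V / A = 22.9 mm.

d ≈ 22.9 mm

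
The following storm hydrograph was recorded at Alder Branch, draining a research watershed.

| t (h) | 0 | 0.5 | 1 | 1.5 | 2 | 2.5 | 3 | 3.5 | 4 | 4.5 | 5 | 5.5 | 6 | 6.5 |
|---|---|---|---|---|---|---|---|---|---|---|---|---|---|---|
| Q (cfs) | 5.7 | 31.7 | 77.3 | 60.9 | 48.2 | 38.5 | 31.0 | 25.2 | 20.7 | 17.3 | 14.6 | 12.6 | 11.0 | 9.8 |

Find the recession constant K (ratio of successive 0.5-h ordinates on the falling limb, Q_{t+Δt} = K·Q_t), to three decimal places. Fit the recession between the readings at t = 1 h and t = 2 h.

K ≈ 0.790

Using the recession-limb readings at t = 1 h and t = 2 h: Q falls from 77.3 to 48.2 cfs over 2 intervals.
K = (Q₂/Q₁)^(1/2) = (48.2/77.3)^(1/2) = 0.790.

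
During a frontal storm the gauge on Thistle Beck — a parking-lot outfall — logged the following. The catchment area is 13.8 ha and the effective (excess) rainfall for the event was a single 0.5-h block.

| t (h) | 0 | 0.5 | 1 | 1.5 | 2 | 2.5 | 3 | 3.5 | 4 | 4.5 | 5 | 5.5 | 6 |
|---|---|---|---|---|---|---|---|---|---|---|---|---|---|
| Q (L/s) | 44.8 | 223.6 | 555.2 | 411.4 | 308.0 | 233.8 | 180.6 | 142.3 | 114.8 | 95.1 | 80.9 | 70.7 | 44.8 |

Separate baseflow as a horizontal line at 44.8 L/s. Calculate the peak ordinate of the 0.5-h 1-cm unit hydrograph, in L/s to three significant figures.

U_p ≈ 203 L/s

Direct runoff: 0.0, 178.8, 510.4, 366.6, 263.2, 189.0, 135.8, 97.5, 70.0, 50.3, 36.1, 25.9, 0.0 L/s; ΣQ_DR = 1924 L/s, peak = 510.4 L/s.
Runoff depth d = ΣQ_DR·Δt / A = 1924 × 1800 / (13.8 ha) = 25.09 mm.
The 1-cm UH is the DRH scaled by (10 mm)/d, so U_p = 510.4 × 10/25.09 = 203 L/s.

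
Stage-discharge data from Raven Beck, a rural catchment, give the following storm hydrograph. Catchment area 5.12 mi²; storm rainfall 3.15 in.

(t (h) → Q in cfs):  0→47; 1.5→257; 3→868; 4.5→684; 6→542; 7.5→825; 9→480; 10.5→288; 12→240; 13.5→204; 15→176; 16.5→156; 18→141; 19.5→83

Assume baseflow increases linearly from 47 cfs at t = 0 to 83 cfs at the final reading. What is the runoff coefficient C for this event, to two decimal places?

C ≈ 0.59

ΣQ_DR = 4081 cfs; V = ΣQ_DR·Δt = 2.204 × 10^7 ft³.
Runoff depth d = V / A = 1.853 in.
C = d / P = 1.853 / 3.15 = 0.59.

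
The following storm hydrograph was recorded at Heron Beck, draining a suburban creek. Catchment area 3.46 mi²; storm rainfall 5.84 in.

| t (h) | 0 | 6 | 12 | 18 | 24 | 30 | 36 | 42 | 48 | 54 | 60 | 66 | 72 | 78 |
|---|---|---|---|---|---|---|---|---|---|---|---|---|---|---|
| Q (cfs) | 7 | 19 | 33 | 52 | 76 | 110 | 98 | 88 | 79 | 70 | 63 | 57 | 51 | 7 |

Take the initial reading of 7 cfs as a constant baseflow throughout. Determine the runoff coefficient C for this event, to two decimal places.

ΣQ_DR = 712.0 cfs; V = ΣQ_DR·Δt = 1.538 × 10^7 ft³.
Runoff depth d = V / A = 1.913 in.
C = d / P = 1.913 / 5.84 = 0.33.

C ≈ 0.33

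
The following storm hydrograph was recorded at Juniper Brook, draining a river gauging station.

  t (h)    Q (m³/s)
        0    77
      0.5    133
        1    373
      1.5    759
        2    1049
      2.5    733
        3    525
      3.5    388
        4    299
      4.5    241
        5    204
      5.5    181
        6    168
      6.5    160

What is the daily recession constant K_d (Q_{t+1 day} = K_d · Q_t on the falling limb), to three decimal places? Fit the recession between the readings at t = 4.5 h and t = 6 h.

Between t = 4.5 h and t = 6 h the flow falls from 241 to 168 m³/s over 3×0.5 h = 1.5 h.
Per-interval ratio K = (168/241)^(1/3) = 0.8867; K_d = K^(24/0.5) = 0.003.

K_d ≈ 0.003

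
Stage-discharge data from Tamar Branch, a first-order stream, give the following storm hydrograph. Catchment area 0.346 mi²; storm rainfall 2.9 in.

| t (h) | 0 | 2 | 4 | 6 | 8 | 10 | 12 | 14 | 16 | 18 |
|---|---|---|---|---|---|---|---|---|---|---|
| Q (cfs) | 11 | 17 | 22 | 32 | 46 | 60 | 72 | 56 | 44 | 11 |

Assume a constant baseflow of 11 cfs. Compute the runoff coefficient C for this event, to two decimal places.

ΣQ_DR = 261.0 cfs; V = ΣQ_DR·Δt = 1.879 × 10^6 ft³.
Runoff depth d = V / A = 2.338 in.
C = d / P = 2.338 / 2.9 = 0.81.

C ≈ 0.81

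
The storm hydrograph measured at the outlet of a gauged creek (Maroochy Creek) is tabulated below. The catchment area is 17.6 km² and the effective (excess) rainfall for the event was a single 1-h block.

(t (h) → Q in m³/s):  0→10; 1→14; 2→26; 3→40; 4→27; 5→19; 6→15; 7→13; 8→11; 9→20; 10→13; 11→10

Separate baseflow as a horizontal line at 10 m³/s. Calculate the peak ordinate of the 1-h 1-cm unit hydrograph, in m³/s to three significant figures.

Direct runoff: 0.0, 4.0, 16.0, 30.0, 17.0, 9.0, 5.0, 3.0, 1.0, 10.0, 3.0, 0.0 m³/s; ΣQ_DR = 98.00 m³/s, peak = 30.0 m³/s.
Runoff depth d = ΣQ_DR·Δt / A = 98.00 × 3600 / (17.6 km²) = 20.05 mm.
The 1-cm UH is the DRH scaled by (10 mm)/d, so U_p = 30.0 × 10/20.05 = 15.0 m³/s.

U_p ≈ 15.0 m³/s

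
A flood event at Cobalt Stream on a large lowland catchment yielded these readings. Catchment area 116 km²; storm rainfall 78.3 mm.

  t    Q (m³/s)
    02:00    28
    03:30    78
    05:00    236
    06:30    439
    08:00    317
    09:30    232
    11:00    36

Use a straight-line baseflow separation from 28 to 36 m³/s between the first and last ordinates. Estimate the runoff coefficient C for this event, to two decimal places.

C ≈ 0.68

ΣQ_DR = 1142 m³/s; V = ΣQ_DR·Δt = 6.167 × 10^6 m³.
Runoff depth d = V / A = 53.16 mm.
C = d / P = 53.16 / 78.3 = 0.68.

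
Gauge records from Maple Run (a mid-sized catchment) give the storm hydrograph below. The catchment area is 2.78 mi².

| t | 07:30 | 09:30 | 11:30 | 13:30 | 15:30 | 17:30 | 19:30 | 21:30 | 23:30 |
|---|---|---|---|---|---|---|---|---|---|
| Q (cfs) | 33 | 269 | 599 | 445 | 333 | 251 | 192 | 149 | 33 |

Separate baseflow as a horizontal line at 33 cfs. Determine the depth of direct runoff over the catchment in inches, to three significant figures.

d ≈ 2.24 in

Direct runoff: 0.0, 236.0, 566.0, 412.0, 300.0, 218.0, 159.0, 116.0, 0.0 cfs; ΣQ_DR = 2007 cfs.
V = ΣQ_DR · Δt = 2007 × 7200 s = 1.445 × 10^7 ft³.
Over A = 2.78 mi², depth = V / A = 2.24 in.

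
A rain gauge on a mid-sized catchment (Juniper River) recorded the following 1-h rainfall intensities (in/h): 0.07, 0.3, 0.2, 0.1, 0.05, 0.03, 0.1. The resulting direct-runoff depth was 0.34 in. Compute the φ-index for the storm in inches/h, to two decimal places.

φ ≈ 0.09 in/h

Only the 4 blocks with intensity above φ contribute runoff: 0.3, 0.2, 0.1, 0.1 in/h.
Σ(I−φ)·Δt = d  ⇒  (0.3+0.2+0.1+0.1 − 4φ)·1 = 0.34
φ = (0.7000 − 0.34/1) / 4 = 0.09 in/h.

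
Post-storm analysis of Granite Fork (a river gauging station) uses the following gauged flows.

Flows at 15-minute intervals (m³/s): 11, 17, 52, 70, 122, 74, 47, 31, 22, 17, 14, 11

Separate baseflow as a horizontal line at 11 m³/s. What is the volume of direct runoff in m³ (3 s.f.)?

V ≈ 3.20 × 10^5 m³

Direct-runoff ordinates (Q − Q_b): 0.0, 6.0, 41.0, 59.0, 111.0, 63.0, 36.0, 20.0, 11.0, 6.0, 3.0, 0.0 m³/s.
ΣQ_DR = 356.0 m³/s.
With Δt = 0.25 h = 900 s, V = ΣQ_DR · Δt = 356.0 × 900 = 3.20 × 10^5 m³.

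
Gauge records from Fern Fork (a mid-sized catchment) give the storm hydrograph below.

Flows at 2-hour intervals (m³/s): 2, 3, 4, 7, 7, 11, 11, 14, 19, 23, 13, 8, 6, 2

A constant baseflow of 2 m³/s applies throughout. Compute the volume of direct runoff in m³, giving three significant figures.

Direct-runoff ordinates (Q − Q_b): 0.0, 1.0, 2.0, 5.0, 5.0, 9.0, 9.0, 12.0, 17.0, 21.0, 11.0, 6.0, 4.0, 0.0 m³/s.
ΣQ_DR = 102.0 m³/s.
With Δt = 2 h = 7200 s, V = ΣQ_DR · Δt = 102.0 × 7200 = 7.34 × 10^5 m³.

V ≈ 7.34 × 10^5 m³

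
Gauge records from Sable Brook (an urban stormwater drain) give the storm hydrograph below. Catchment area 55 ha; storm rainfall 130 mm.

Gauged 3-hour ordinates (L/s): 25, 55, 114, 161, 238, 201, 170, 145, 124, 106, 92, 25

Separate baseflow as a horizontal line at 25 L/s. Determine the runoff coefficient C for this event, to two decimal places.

C ≈ 0.17

ΣQ_DR = 1156 L/s; V = ΣQ_DR·Δt = 1.248 × 10^7 L.
Runoff depth d = V / A = 22.70 mm.
C = d / P = 22.70 / 130 = 0.17.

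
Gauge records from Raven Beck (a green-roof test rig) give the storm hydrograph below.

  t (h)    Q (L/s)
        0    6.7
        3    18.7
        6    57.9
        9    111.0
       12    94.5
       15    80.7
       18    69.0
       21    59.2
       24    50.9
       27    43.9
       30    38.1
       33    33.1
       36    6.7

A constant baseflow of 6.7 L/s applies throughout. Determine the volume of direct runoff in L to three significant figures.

Direct-runoff ordinates (Q − Q_b): 0.0, 12.0, 51.2, 104.3, 87.8, 74.0, 62.3, 52.5, 44.2, 37.2, 31.4, 26.4, 0.0 L/s.
ΣQ_DR = 583.3 L/s.
With Δt = 3 h = 10800 s, V = ΣQ_DR · Δt = 583.3 × 10800 = 6.30 × 10^6 L.

V ≈ 6.30 × 10^6 L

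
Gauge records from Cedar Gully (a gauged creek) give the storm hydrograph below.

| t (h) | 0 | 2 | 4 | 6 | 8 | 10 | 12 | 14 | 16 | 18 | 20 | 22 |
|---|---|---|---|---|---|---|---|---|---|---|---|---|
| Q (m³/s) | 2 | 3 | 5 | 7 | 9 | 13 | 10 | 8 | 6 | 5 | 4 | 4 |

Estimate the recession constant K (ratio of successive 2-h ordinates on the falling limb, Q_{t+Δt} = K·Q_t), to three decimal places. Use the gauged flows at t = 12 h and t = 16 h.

K ≈ 0.775

Using the recession-limb readings at t = 12 h and t = 16 h: Q falls from 10 to 6 m³/s over 2 intervals.
K = (Q₂/Q₁)^(1/2) = (6/10)^(1/2) = 0.775.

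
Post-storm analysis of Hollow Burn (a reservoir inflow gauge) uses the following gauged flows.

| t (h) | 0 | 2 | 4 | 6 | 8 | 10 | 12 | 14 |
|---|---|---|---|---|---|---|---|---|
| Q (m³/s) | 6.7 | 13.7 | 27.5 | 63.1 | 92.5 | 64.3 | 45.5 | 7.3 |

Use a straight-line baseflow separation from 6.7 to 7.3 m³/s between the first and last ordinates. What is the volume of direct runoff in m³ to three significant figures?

V ≈ 1.91 × 10^6 m³

Direct-runoff ordinates (Q − Q_b): 0.00, 6.91, 20.63, 56.14, 85.46, 57.17, 38.29, 0.00 m³/s.
ΣQ_DR = 264.6 m³/s.
With Δt = 2 h = 7200 s, V = ΣQ_DR · Δt = 264.6 × 7200 = 1.91 × 10^6 m³.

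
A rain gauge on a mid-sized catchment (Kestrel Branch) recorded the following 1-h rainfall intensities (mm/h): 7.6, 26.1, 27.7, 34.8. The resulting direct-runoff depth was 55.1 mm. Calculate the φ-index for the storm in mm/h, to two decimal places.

φ ≈ 11.17 mm/h

Only the 3 blocks with intensity above φ contribute runoff: 26.1, 27.7, 34.8 mm/h.
Σ(I−φ)·Δt = d  ⇒  (26.1+27.7+34.8 − 3φ)·1 = 55.1
φ = (88.60 − 55.1/1) / 3 = 11.17 mm/h.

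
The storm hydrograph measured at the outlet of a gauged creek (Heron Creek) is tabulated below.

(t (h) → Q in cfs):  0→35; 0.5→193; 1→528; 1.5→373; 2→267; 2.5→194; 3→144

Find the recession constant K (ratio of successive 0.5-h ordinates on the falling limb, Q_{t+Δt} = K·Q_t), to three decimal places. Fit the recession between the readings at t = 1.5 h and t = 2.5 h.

Using the recession-limb readings at t = 1.5 h and t = 2.5 h: Q falls from 373 to 194 cfs over 2 intervals.
K = (Q₂/Q₁)^(1/2) = (194/373)^(1/2) = 0.721.

K ≈ 0.721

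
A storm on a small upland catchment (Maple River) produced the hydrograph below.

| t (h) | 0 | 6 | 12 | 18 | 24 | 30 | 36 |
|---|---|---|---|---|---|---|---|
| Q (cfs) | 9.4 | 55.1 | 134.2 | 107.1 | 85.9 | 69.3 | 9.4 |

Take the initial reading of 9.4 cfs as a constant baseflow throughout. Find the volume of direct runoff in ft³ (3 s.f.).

V ≈ 8.74 × 10^6 ft³

Direct-runoff ordinates (Q − Q_b): 0.0, 45.7, 124.8, 97.7, 76.5, 59.9, 0.0 cfs.
ΣQ_DR = 404.6 cfs.
With Δt = 6 h = 21600 s, V = ΣQ_DR · Δt = 404.6 × 21600 = 8.74 × 10^6 ft³.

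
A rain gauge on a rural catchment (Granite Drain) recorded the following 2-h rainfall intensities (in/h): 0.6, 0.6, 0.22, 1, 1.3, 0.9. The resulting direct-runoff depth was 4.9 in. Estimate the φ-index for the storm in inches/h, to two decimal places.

φ ≈ 0.39 in/h

Only the 5 blocks with intensity above φ contribute runoff: 0.6, 0.6, 1, 1.3, 0.9 in/h.
Σ(I−φ)·Δt = d  ⇒  (0.6+0.6+1+1.3+0.9 − 5φ)·2 = 4.9
φ = (4.400 − 4.9/2) / 5 = 0.39 in/h.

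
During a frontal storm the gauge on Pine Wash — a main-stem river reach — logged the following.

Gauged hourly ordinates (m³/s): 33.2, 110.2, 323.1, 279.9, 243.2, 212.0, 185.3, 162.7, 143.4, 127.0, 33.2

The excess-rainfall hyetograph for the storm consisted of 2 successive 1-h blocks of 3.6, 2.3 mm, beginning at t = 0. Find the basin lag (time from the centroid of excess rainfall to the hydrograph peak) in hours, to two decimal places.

t_L ≈ 1.11 h

Centroid of excess rainfall: t_c = Σ P_i·t̄_i / ΣP_i = 0.8898 h (block centres at 0.5, 1.5 h).
Hydrograph peak occurs at t = 2 h, so basin lag t_L = 2 − 0.8898 = 1.11 h.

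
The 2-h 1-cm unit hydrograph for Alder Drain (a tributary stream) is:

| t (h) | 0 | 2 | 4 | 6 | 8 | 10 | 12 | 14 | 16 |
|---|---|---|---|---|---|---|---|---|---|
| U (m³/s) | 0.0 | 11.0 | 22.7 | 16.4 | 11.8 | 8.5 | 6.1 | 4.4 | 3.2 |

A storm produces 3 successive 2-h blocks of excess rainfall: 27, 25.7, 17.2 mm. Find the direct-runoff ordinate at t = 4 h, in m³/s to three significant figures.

Q ≈ 89.6 m³/s

By discrete convolution, Q_j = Σ (P_i / 10 mm) · U_{j−i}.
At t = 4 h (j=2): Q = (27/10)·22.7 + (25.7/10)·11.0 + (17.2/10)·0.0 = 89.6 m³/s.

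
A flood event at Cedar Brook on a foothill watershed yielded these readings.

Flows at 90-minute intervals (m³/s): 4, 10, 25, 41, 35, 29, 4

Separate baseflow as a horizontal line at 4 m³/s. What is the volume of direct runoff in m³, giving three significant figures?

Direct-runoff ordinates (Q − Q_b): 0.0, 6.0, 21.0, 37.0, 31.0, 25.0, 0.0 m³/s.
ΣQ_DR = 120.0 m³/s.
With Δt = 1.5 h = 5400 s, V = ΣQ_DR · Δt = 120.0 × 5400 = 6.48 × 10^5 m³.

V ≈ 6.48 × 10^5 m³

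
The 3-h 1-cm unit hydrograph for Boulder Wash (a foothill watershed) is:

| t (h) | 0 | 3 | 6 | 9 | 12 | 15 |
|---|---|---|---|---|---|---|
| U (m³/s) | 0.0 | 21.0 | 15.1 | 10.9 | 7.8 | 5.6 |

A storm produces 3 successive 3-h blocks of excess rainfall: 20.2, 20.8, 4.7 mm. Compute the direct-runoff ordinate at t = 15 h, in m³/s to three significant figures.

Q ≈ 32.7 m³/s

By discrete convolution, Q_j = Σ (P_i / 10 mm) · U_{j−i}.
At t = 15 h (j=5): Q = (20.2/10)·5.6 + (20.8/10)·7.8 + (4.7/10)·10.9 = 32.7 m³/s.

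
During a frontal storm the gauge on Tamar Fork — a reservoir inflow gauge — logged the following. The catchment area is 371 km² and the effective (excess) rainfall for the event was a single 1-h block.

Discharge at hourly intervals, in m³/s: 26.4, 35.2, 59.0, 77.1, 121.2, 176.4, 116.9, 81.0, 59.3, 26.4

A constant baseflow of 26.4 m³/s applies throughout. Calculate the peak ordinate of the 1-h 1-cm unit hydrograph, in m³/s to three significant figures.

Direct runoff: 0.0, 8.8, 32.6, 50.7, 94.8, 150.0, 90.5, 54.6, 32.9, 0.0 m³/s; ΣQ_DR = 514.9 m³/s, peak = 150.0 m³/s.
Runoff depth d = ΣQ_DR·Δt / A = 514.9 × 3600 / (371 km²) = 4.996 mm.
The 1-cm UH is the DRH scaled by (10 mm)/d, so U_p = 150.0 × 10/4.996 = 300 m³/s.

U_p ≈ 300 m³/s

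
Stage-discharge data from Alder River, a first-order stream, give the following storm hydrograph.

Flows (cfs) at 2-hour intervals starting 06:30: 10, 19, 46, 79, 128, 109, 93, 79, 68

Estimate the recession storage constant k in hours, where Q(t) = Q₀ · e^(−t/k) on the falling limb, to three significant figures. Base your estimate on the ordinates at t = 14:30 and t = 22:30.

On the falling limb, Q drops from 128 to 68 cfs between t = 14:30 and t = 22:30 (Δt = 8 h).
k = −Δt / ln(Q₂/Q₁) = −8 / ln(68/128) = 12.6 h.

k ≈ 12.6 h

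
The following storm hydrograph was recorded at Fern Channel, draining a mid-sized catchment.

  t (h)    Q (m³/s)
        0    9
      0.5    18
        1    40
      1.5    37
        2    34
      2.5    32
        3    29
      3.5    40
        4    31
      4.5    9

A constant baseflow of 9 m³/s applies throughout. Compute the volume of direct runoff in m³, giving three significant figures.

V ≈ 3.40 × 10^5 m³

Direct-runoff ordinates (Q − Q_b): 0.0, 9.0, 31.0, 28.0, 25.0, 23.0, 20.0, 31.0, 22.0, 0.0 m³/s.
ΣQ_DR = 189.0 m³/s.
With Δt = 0.5 h = 1800 s, V = ΣQ_DR · Δt = 189.0 × 1800 = 3.40 × 10^5 m³.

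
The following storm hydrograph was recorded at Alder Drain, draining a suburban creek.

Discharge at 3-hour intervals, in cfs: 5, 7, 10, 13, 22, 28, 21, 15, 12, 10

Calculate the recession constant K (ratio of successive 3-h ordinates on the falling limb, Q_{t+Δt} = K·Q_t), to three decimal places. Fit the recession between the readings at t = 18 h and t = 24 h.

Using the recession-limb readings at t = 18 h and t = 24 h: Q falls from 21 to 12 cfs over 2 intervals.
K = (Q₂/Q₁)^(1/2) = (12/21)^(1/2) = 0.756.

K ≈ 0.756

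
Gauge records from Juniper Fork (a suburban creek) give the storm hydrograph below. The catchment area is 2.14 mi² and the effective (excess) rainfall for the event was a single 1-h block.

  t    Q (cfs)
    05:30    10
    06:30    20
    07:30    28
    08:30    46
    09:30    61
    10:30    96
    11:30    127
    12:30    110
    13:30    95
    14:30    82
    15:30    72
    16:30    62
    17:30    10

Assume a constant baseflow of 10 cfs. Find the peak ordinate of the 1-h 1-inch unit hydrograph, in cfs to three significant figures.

U_p ≈ 235 cfs

Direct runoff: 0.0, 10.0, 18.0, 36.0, 51.0, 86.0, 117.0, 100.0, 85.0, 72.0, 62.0, 52.0, 0.0 cfs; ΣQ_DR = 689.0 cfs, peak = 117.0 cfs.
Runoff depth d = ΣQ_DR·Δt / A = 689.0 × 3600 / (2.14 mi²) = 0.4989 in.
The 1-inch UH is the DRH scaled by (1 in)/d, so U_p = 117.0 × 1/0.4989 = 235 cfs.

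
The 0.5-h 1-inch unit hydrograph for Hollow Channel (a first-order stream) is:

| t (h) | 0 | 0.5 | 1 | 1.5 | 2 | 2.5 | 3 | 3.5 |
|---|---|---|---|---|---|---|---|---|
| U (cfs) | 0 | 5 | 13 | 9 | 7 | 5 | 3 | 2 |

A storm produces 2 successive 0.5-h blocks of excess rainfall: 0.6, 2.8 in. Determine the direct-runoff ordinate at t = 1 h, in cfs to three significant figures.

By discrete convolution, Q_j = Σ (P_i / 1 in) · U_{j−i}.
At t = 1 h (j=2): Q = (0.6/1)·13 + (2.8/1)·5 = 21.8 cfs.

Q ≈ 21.8 cfs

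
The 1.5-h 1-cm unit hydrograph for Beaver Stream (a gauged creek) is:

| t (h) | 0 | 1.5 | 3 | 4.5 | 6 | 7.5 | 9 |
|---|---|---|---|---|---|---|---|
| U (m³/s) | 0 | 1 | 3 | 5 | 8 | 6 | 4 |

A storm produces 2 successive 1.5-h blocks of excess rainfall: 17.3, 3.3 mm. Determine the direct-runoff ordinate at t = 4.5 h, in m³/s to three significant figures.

Q ≈ 9.64 m³/s

By discrete convolution, Q_j = Σ (P_i / 10 mm) · U_{j−i}.
At t = 4.5 h (j=3): Q = (17.3/10)·5 + (3.3/10)·3 = 9.64 m³/s.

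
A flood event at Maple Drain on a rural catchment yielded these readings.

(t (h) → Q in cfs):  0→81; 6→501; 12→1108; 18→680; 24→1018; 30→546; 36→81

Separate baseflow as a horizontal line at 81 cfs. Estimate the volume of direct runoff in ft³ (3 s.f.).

V ≈ 7.45 × 10^7 ft³

Direct-runoff ordinates (Q − Q_b): 0.0, 420.0, 1027.0, 599.0, 937.0, 465.0, 0.0 cfs.
ΣQ_DR = 3448 cfs.
With Δt = 6 h = 21600 s, V = ΣQ_DR · Δt = 3448 × 21600 = 7.45 × 10^7 ft³.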